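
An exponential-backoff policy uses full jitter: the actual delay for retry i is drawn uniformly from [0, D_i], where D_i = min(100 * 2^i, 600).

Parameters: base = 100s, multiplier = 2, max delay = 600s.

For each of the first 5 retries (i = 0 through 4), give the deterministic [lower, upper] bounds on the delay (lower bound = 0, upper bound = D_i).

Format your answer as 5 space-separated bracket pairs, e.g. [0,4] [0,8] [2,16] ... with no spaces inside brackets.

Answer: [0,100] [0,200] [0,400] [0,600] [0,600]

Derivation:
Computing bounds per retry:
  i=0: D_i=min(100*2^0,600)=100, bounds=[0,100]
  i=1: D_i=min(100*2^1,600)=200, bounds=[0,200]
  i=2: D_i=min(100*2^2,600)=400, bounds=[0,400]
  i=3: D_i=min(100*2^3,600)=600, bounds=[0,600]
  i=4: D_i=min(100*2^4,600)=600, bounds=[0,600]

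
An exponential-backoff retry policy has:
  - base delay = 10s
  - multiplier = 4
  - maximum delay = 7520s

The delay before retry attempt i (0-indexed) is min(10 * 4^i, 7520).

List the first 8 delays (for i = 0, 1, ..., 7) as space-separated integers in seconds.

Answer: 10 40 160 640 2560 7520 7520 7520

Derivation:
Computing each delay:
  i=0: min(10*4^0, 7520) = 10
  i=1: min(10*4^1, 7520) = 40
  i=2: min(10*4^2, 7520) = 160
  i=3: min(10*4^3, 7520) = 640
  i=4: min(10*4^4, 7520) = 2560
  i=5: min(10*4^5, 7520) = 7520
  i=6: min(10*4^6, 7520) = 7520
  i=7: min(10*4^7, 7520) = 7520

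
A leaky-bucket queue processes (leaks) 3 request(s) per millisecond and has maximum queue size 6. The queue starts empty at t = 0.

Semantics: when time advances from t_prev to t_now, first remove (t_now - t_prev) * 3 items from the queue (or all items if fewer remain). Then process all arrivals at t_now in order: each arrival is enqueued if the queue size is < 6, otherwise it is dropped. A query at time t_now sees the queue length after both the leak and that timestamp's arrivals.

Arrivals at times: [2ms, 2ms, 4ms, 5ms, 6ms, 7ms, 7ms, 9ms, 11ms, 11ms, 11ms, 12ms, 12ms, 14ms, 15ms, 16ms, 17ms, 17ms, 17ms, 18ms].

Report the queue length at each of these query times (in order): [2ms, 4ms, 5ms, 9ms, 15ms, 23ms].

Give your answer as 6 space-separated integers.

Answer: 2 1 1 1 1 0

Derivation:
Queue lengths at query times:
  query t=2ms: backlog = 2
  query t=4ms: backlog = 1
  query t=5ms: backlog = 1
  query t=9ms: backlog = 1
  query t=15ms: backlog = 1
  query t=23ms: backlog = 0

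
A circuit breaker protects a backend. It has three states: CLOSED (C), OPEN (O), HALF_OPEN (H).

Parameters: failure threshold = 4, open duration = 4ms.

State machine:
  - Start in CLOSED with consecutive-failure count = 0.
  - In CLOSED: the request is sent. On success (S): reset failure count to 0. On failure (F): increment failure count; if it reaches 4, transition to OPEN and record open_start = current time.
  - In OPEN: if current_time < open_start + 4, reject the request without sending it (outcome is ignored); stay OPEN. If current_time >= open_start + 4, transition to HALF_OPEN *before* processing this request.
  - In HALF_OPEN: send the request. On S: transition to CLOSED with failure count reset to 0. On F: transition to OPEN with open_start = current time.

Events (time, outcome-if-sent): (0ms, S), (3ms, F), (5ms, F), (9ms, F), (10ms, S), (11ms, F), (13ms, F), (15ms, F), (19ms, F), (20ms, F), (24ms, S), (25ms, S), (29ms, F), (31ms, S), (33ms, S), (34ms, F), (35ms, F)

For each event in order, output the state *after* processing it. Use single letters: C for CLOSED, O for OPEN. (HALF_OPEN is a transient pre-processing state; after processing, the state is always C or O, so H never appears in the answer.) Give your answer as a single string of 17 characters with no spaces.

Answer: CCCCCCCCOOCCCCCCC

Derivation:
State after each event:
  event#1 t=0ms outcome=S: state=CLOSED
  event#2 t=3ms outcome=F: state=CLOSED
  event#3 t=5ms outcome=F: state=CLOSED
  event#4 t=9ms outcome=F: state=CLOSED
  event#5 t=10ms outcome=S: state=CLOSED
  event#6 t=11ms outcome=F: state=CLOSED
  event#7 t=13ms outcome=F: state=CLOSED
  event#8 t=15ms outcome=F: state=CLOSED
  event#9 t=19ms outcome=F: state=OPEN
  event#10 t=20ms outcome=F: state=OPEN
  event#11 t=24ms outcome=S: state=CLOSED
  event#12 t=25ms outcome=S: state=CLOSED
  event#13 t=29ms outcome=F: state=CLOSED
  event#14 t=31ms outcome=S: state=CLOSED
  event#15 t=33ms outcome=S: state=CLOSED
  event#16 t=34ms outcome=F: state=CLOSED
  event#17 t=35ms outcome=F: state=CLOSED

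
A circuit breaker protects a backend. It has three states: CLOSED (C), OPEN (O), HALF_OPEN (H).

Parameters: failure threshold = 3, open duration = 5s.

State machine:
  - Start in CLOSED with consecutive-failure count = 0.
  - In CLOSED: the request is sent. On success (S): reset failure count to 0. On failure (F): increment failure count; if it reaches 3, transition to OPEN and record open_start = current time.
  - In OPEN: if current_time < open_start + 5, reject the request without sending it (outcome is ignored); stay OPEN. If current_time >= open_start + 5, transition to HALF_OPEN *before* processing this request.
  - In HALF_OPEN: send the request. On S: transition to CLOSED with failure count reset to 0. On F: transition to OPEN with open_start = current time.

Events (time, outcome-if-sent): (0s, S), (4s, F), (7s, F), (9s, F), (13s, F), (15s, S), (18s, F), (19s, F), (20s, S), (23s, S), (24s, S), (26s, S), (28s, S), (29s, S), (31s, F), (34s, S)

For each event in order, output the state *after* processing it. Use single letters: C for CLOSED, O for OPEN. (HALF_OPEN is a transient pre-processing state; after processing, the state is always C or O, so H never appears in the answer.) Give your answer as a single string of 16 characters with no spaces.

State after each event:
  event#1 t=0s outcome=S: state=CLOSED
  event#2 t=4s outcome=F: state=CLOSED
  event#3 t=7s outcome=F: state=CLOSED
  event#4 t=9s outcome=F: state=OPEN
  event#5 t=13s outcome=F: state=OPEN
  event#6 t=15s outcome=S: state=CLOSED
  event#7 t=18s outcome=F: state=CLOSED
  event#8 t=19s outcome=F: state=CLOSED
  event#9 t=20s outcome=S: state=CLOSED
  event#10 t=23s outcome=S: state=CLOSED
  event#11 t=24s outcome=S: state=CLOSED
  event#12 t=26s outcome=S: state=CLOSED
  event#13 t=28s outcome=S: state=CLOSED
  event#14 t=29s outcome=S: state=CLOSED
  event#15 t=31s outcome=F: state=CLOSED
  event#16 t=34s outcome=S: state=CLOSED

Answer: CCCOOCCCCCCCCCCC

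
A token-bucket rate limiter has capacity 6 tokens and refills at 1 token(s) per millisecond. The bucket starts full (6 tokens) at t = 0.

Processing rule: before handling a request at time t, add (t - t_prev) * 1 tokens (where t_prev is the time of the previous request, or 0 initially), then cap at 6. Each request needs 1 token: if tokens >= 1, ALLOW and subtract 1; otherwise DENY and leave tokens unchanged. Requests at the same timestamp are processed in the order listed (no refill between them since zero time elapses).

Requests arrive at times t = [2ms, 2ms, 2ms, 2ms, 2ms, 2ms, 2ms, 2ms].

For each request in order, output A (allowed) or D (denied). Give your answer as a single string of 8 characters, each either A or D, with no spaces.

Answer: AAAAAADD

Derivation:
Simulating step by step:
  req#1 t=2ms: ALLOW
  req#2 t=2ms: ALLOW
  req#3 t=2ms: ALLOW
  req#4 t=2ms: ALLOW
  req#5 t=2ms: ALLOW
  req#6 t=2ms: ALLOW
  req#7 t=2ms: DENY
  req#8 t=2ms: DENY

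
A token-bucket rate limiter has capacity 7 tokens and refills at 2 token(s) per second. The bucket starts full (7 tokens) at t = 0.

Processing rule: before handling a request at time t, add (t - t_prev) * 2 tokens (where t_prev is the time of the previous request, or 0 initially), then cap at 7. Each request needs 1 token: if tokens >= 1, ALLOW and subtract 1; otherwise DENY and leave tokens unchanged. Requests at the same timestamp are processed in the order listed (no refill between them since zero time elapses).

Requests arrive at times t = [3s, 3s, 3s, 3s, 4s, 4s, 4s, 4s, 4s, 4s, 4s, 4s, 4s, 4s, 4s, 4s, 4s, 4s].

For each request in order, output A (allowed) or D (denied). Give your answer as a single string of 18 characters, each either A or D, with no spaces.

Answer: AAAAAAAAADDDDDDDDD

Derivation:
Simulating step by step:
  req#1 t=3s: ALLOW
  req#2 t=3s: ALLOW
  req#3 t=3s: ALLOW
  req#4 t=3s: ALLOW
  req#5 t=4s: ALLOW
  req#6 t=4s: ALLOW
  req#7 t=4s: ALLOW
  req#8 t=4s: ALLOW
  req#9 t=4s: ALLOW
  req#10 t=4s: DENY
  req#11 t=4s: DENY
  req#12 t=4s: DENY
  req#13 t=4s: DENY
  req#14 t=4s: DENY
  req#15 t=4s: DENY
  req#16 t=4s: DENY
  req#17 t=4s: DENY
  req#18 t=4s: DENY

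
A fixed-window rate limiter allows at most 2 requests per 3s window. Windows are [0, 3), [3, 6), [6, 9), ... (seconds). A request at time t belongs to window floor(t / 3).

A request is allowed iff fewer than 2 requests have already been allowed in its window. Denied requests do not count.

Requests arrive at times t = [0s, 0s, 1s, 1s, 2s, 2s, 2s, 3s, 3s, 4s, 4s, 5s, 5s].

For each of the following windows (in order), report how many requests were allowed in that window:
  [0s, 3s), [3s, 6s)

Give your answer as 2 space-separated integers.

Answer: 2 2

Derivation:
Processing requests:
  req#1 t=0s (window 0): ALLOW
  req#2 t=0s (window 0): ALLOW
  req#3 t=1s (window 0): DENY
  req#4 t=1s (window 0): DENY
  req#5 t=2s (window 0): DENY
  req#6 t=2s (window 0): DENY
  req#7 t=2s (window 0): DENY
  req#8 t=3s (window 1): ALLOW
  req#9 t=3s (window 1): ALLOW
  req#10 t=4s (window 1): DENY
  req#11 t=4s (window 1): DENY
  req#12 t=5s (window 1): DENY
  req#13 t=5s (window 1): DENY

Allowed counts by window: 2 2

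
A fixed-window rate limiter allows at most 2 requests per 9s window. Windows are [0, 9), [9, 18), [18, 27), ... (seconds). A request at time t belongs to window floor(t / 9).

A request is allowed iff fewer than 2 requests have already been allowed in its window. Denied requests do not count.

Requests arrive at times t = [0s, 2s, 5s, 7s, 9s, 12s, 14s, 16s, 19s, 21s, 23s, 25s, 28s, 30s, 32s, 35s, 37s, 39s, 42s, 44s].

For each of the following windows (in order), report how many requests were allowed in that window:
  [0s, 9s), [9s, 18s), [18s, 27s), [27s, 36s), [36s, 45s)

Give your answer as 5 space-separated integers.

Processing requests:
  req#1 t=0s (window 0): ALLOW
  req#2 t=2s (window 0): ALLOW
  req#3 t=5s (window 0): DENY
  req#4 t=7s (window 0): DENY
  req#5 t=9s (window 1): ALLOW
  req#6 t=12s (window 1): ALLOW
  req#7 t=14s (window 1): DENY
  req#8 t=16s (window 1): DENY
  req#9 t=19s (window 2): ALLOW
  req#10 t=21s (window 2): ALLOW
  req#11 t=23s (window 2): DENY
  req#12 t=25s (window 2): DENY
  req#13 t=28s (window 3): ALLOW
  req#14 t=30s (window 3): ALLOW
  req#15 t=32s (window 3): DENY
  req#16 t=35s (window 3): DENY
  req#17 t=37s (window 4): ALLOW
  req#18 t=39s (window 4): ALLOW
  req#19 t=42s (window 4): DENY
  req#20 t=44s (window 4): DENY

Allowed counts by window: 2 2 2 2 2

Answer: 2 2 2 2 2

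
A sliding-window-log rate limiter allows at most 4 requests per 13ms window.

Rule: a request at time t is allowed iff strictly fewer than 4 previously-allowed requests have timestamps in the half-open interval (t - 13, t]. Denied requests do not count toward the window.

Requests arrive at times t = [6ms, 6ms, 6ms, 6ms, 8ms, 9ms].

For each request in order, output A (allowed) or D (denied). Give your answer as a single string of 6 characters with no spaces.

Answer: AAAADD

Derivation:
Tracking allowed requests in the window:
  req#1 t=6ms: ALLOW
  req#2 t=6ms: ALLOW
  req#3 t=6ms: ALLOW
  req#4 t=6ms: ALLOW
  req#5 t=8ms: DENY
  req#6 t=9ms: DENY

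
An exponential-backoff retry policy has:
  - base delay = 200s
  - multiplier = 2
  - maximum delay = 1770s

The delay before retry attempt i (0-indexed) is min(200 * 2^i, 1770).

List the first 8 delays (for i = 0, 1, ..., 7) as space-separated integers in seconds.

Computing each delay:
  i=0: min(200*2^0, 1770) = 200
  i=1: min(200*2^1, 1770) = 400
  i=2: min(200*2^2, 1770) = 800
  i=3: min(200*2^3, 1770) = 1600
  i=4: min(200*2^4, 1770) = 1770
  i=5: min(200*2^5, 1770) = 1770
  i=6: min(200*2^6, 1770) = 1770
  i=7: min(200*2^7, 1770) = 1770

Answer: 200 400 800 1600 1770 1770 1770 1770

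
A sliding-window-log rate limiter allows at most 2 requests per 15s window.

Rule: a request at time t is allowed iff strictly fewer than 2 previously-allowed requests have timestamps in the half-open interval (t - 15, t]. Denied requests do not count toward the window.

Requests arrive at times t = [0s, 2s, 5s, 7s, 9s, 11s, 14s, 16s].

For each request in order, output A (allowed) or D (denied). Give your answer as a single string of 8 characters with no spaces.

Answer: AADDDDDA

Derivation:
Tracking allowed requests in the window:
  req#1 t=0s: ALLOW
  req#2 t=2s: ALLOW
  req#3 t=5s: DENY
  req#4 t=7s: DENY
  req#5 t=9s: DENY
  req#6 t=11s: DENY
  req#7 t=14s: DENY
  req#8 t=16s: ALLOW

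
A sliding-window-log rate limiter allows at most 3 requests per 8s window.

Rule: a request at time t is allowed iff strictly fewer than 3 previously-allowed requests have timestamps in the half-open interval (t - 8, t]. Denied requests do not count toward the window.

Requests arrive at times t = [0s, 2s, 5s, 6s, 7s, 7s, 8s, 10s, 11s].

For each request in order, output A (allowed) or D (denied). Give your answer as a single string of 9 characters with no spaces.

Tracking allowed requests in the window:
  req#1 t=0s: ALLOW
  req#2 t=2s: ALLOW
  req#3 t=5s: ALLOW
  req#4 t=6s: DENY
  req#5 t=7s: DENY
  req#6 t=7s: DENY
  req#7 t=8s: ALLOW
  req#8 t=10s: ALLOW
  req#9 t=11s: DENY

Answer: AAADDDAAD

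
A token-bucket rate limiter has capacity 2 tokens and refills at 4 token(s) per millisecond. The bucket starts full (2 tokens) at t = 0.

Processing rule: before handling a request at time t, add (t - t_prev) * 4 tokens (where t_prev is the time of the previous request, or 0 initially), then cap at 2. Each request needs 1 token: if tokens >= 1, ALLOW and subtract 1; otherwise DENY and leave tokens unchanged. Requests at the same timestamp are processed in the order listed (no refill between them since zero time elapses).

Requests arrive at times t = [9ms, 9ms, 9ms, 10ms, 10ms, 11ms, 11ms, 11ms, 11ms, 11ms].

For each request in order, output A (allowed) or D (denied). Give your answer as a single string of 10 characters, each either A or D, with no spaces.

Simulating step by step:
  req#1 t=9ms: ALLOW
  req#2 t=9ms: ALLOW
  req#3 t=9ms: DENY
  req#4 t=10ms: ALLOW
  req#5 t=10ms: ALLOW
  req#6 t=11ms: ALLOW
  req#7 t=11ms: ALLOW
  req#8 t=11ms: DENY
  req#9 t=11ms: DENY
  req#10 t=11ms: DENY

Answer: AADAAAADDD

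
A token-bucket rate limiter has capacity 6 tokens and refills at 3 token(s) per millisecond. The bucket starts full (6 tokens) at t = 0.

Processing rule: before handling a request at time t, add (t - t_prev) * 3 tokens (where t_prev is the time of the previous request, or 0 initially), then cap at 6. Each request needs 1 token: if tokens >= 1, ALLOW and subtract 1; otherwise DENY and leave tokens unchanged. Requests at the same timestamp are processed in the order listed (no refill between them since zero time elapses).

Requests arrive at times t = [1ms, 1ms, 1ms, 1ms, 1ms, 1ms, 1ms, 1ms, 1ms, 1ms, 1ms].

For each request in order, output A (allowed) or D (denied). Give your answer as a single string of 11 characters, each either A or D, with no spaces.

Simulating step by step:
  req#1 t=1ms: ALLOW
  req#2 t=1ms: ALLOW
  req#3 t=1ms: ALLOW
  req#4 t=1ms: ALLOW
  req#5 t=1ms: ALLOW
  req#6 t=1ms: ALLOW
  req#7 t=1ms: DENY
  req#8 t=1ms: DENY
  req#9 t=1ms: DENY
  req#10 t=1ms: DENY
  req#11 t=1ms: DENY

Answer: AAAAAADDDDD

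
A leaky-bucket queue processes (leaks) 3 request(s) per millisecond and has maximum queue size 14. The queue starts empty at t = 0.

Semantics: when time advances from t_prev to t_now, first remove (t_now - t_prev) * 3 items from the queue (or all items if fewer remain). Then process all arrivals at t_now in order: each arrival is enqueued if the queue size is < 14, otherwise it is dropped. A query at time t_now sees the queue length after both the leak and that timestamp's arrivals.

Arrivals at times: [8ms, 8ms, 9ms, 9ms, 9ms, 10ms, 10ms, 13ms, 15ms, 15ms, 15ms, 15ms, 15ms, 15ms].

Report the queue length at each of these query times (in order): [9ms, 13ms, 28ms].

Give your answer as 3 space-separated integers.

Answer: 3 1 0

Derivation:
Queue lengths at query times:
  query t=9ms: backlog = 3
  query t=13ms: backlog = 1
  query t=28ms: backlog = 0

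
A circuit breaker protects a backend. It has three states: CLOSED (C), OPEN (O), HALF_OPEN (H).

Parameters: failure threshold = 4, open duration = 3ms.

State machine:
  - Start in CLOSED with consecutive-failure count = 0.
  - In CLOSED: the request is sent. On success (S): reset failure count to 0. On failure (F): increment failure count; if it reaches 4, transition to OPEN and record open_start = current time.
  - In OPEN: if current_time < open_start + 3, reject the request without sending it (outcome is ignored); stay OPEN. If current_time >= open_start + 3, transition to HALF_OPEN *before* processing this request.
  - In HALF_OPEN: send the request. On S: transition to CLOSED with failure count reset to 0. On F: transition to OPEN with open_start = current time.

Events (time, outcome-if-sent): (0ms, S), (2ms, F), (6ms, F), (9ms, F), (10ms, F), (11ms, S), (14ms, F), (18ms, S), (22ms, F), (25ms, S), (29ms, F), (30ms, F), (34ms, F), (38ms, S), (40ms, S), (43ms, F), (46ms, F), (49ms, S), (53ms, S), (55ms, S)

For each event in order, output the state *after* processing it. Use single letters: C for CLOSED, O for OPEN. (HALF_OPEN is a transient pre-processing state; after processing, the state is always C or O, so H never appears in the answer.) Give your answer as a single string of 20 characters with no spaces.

Answer: CCCCOOOCCCCCCCCCCCCC

Derivation:
State after each event:
  event#1 t=0ms outcome=S: state=CLOSED
  event#2 t=2ms outcome=F: state=CLOSED
  event#3 t=6ms outcome=F: state=CLOSED
  event#4 t=9ms outcome=F: state=CLOSED
  event#5 t=10ms outcome=F: state=OPEN
  event#6 t=11ms outcome=S: state=OPEN
  event#7 t=14ms outcome=F: state=OPEN
  event#8 t=18ms outcome=S: state=CLOSED
  event#9 t=22ms outcome=F: state=CLOSED
  event#10 t=25ms outcome=S: state=CLOSED
  event#11 t=29ms outcome=F: state=CLOSED
  event#12 t=30ms outcome=F: state=CLOSED
  event#13 t=34ms outcome=F: state=CLOSED
  event#14 t=38ms outcome=S: state=CLOSED
  event#15 t=40ms outcome=S: state=CLOSED
  event#16 t=43ms outcome=F: state=CLOSED
  event#17 t=46ms outcome=F: state=CLOSED
  event#18 t=49ms outcome=S: state=CLOSED
  event#19 t=53ms outcome=S: state=CLOSED
  event#20 t=55ms outcome=S: state=CLOSED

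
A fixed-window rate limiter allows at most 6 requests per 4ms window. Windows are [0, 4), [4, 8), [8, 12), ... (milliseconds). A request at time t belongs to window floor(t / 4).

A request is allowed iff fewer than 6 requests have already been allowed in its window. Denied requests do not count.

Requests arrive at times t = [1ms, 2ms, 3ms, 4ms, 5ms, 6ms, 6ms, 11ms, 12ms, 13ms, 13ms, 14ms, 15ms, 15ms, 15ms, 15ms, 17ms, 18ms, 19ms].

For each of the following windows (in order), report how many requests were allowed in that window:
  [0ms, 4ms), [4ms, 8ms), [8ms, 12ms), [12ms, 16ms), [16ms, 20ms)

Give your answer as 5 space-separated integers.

Processing requests:
  req#1 t=1ms (window 0): ALLOW
  req#2 t=2ms (window 0): ALLOW
  req#3 t=3ms (window 0): ALLOW
  req#4 t=4ms (window 1): ALLOW
  req#5 t=5ms (window 1): ALLOW
  req#6 t=6ms (window 1): ALLOW
  req#7 t=6ms (window 1): ALLOW
  req#8 t=11ms (window 2): ALLOW
  req#9 t=12ms (window 3): ALLOW
  req#10 t=13ms (window 3): ALLOW
  req#11 t=13ms (window 3): ALLOW
  req#12 t=14ms (window 3): ALLOW
  req#13 t=15ms (window 3): ALLOW
  req#14 t=15ms (window 3): ALLOW
  req#15 t=15ms (window 3): DENY
  req#16 t=15ms (window 3): DENY
  req#17 t=17ms (window 4): ALLOW
  req#18 t=18ms (window 4): ALLOW
  req#19 t=19ms (window 4): ALLOW

Allowed counts by window: 3 4 1 6 3

Answer: 3 4 1 6 3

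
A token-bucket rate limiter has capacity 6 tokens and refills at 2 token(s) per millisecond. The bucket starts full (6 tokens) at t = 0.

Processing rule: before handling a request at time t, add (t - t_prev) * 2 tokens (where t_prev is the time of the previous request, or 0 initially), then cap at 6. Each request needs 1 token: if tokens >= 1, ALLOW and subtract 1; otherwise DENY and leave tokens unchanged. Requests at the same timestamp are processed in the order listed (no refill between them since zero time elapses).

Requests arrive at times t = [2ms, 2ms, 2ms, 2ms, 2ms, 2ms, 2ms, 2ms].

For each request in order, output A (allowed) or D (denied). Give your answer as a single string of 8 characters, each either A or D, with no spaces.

Answer: AAAAAADD

Derivation:
Simulating step by step:
  req#1 t=2ms: ALLOW
  req#2 t=2ms: ALLOW
  req#3 t=2ms: ALLOW
  req#4 t=2ms: ALLOW
  req#5 t=2ms: ALLOW
  req#6 t=2ms: ALLOW
  req#7 t=2ms: DENY
  req#8 t=2ms: DENY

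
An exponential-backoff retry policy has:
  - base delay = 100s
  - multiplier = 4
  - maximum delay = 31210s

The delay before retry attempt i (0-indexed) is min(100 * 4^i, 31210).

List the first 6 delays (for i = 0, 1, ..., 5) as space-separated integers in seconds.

Computing each delay:
  i=0: min(100*4^0, 31210) = 100
  i=1: min(100*4^1, 31210) = 400
  i=2: min(100*4^2, 31210) = 1600
  i=3: min(100*4^3, 31210) = 6400
  i=4: min(100*4^4, 31210) = 25600
  i=5: min(100*4^5, 31210) = 31210

Answer: 100 400 1600 6400 25600 31210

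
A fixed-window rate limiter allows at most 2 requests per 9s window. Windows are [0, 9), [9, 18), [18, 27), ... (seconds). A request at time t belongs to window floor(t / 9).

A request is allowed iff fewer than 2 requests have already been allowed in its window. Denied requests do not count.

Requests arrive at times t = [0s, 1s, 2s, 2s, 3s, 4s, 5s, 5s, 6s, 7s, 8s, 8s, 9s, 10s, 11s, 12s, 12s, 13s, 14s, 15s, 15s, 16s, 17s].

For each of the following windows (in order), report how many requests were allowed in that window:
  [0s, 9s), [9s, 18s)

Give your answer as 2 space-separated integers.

Processing requests:
  req#1 t=0s (window 0): ALLOW
  req#2 t=1s (window 0): ALLOW
  req#3 t=2s (window 0): DENY
  req#4 t=2s (window 0): DENY
  req#5 t=3s (window 0): DENY
  req#6 t=4s (window 0): DENY
  req#7 t=5s (window 0): DENY
  req#8 t=5s (window 0): DENY
  req#9 t=6s (window 0): DENY
  req#10 t=7s (window 0): DENY
  req#11 t=8s (window 0): DENY
  req#12 t=8s (window 0): DENY
  req#13 t=9s (window 1): ALLOW
  req#14 t=10s (window 1): ALLOW
  req#15 t=11s (window 1): DENY
  req#16 t=12s (window 1): DENY
  req#17 t=12s (window 1): DENY
  req#18 t=13s (window 1): DENY
  req#19 t=14s (window 1): DENY
  req#20 t=15s (window 1): DENY
  req#21 t=15s (window 1): DENY
  req#22 t=16s (window 1): DENY
  req#23 t=17s (window 1): DENY

Allowed counts by window: 2 2

Answer: 2 2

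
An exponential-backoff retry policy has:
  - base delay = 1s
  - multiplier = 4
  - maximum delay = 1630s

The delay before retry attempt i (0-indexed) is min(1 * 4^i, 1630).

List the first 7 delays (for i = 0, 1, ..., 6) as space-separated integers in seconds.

Computing each delay:
  i=0: min(1*4^0, 1630) = 1
  i=1: min(1*4^1, 1630) = 4
  i=2: min(1*4^2, 1630) = 16
  i=3: min(1*4^3, 1630) = 64
  i=4: min(1*4^4, 1630) = 256
  i=5: min(1*4^5, 1630) = 1024
  i=6: min(1*4^6, 1630) = 1630

Answer: 1 4 16 64 256 1024 1630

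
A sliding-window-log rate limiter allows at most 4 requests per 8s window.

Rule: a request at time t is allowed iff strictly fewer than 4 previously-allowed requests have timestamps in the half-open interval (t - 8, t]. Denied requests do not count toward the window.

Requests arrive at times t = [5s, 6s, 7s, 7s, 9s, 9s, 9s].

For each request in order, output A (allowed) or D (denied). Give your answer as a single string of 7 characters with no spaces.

Tracking allowed requests in the window:
  req#1 t=5s: ALLOW
  req#2 t=6s: ALLOW
  req#3 t=7s: ALLOW
  req#4 t=7s: ALLOW
  req#5 t=9s: DENY
  req#6 t=9s: DENY
  req#7 t=9s: DENY

Answer: AAAADDD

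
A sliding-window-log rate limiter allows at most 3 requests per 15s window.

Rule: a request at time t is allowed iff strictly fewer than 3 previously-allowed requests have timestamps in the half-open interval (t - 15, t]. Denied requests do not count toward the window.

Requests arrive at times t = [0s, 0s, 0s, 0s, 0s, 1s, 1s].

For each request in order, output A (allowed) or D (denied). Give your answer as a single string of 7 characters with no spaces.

Answer: AAADDDD

Derivation:
Tracking allowed requests in the window:
  req#1 t=0s: ALLOW
  req#2 t=0s: ALLOW
  req#3 t=0s: ALLOW
  req#4 t=0s: DENY
  req#5 t=0s: DENY
  req#6 t=1s: DENY
  req#7 t=1s: DENY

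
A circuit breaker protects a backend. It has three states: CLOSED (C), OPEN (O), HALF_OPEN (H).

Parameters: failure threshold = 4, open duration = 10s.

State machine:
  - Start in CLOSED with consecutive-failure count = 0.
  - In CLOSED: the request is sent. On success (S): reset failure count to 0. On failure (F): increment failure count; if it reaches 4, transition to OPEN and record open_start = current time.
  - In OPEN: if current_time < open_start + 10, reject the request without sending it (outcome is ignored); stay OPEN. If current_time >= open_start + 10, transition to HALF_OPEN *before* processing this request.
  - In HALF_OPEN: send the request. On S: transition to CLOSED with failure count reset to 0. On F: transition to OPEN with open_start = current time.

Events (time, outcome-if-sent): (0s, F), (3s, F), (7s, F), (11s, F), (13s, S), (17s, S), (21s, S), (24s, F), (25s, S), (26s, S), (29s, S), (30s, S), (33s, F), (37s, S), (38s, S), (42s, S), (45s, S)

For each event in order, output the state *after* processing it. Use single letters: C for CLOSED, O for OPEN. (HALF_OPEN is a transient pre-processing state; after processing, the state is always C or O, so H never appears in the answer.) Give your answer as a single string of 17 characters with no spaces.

Answer: CCCOOOCCCCCCCCCCC

Derivation:
State after each event:
  event#1 t=0s outcome=F: state=CLOSED
  event#2 t=3s outcome=F: state=CLOSED
  event#3 t=7s outcome=F: state=CLOSED
  event#4 t=11s outcome=F: state=OPEN
  event#5 t=13s outcome=S: state=OPEN
  event#6 t=17s outcome=S: state=OPEN
  event#7 t=21s outcome=S: state=CLOSED
  event#8 t=24s outcome=F: state=CLOSED
  event#9 t=25s outcome=S: state=CLOSED
  event#10 t=26s outcome=S: state=CLOSED
  event#11 t=29s outcome=S: state=CLOSED
  event#12 t=30s outcome=S: state=CLOSED
  event#13 t=33s outcome=F: state=CLOSED
  event#14 t=37s outcome=S: state=CLOSED
  event#15 t=38s outcome=S: state=CLOSED
  event#16 t=42s outcome=S: state=CLOSED
  event#17 t=45s outcome=S: state=CLOSED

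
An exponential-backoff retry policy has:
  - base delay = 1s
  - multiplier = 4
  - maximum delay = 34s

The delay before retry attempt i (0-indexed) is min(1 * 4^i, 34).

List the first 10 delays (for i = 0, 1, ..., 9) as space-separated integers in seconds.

Computing each delay:
  i=0: min(1*4^0, 34) = 1
  i=1: min(1*4^1, 34) = 4
  i=2: min(1*4^2, 34) = 16
  i=3: min(1*4^3, 34) = 34
  i=4: min(1*4^4, 34) = 34
  i=5: min(1*4^5, 34) = 34
  i=6: min(1*4^6, 34) = 34
  i=7: min(1*4^7, 34) = 34
  i=8: min(1*4^8, 34) = 34
  i=9: min(1*4^9, 34) = 34

Answer: 1 4 16 34 34 34 34 34 34 34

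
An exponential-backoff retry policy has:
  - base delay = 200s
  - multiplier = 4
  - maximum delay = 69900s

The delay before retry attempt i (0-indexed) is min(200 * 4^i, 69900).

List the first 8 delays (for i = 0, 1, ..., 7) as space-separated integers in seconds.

Computing each delay:
  i=0: min(200*4^0, 69900) = 200
  i=1: min(200*4^1, 69900) = 800
  i=2: min(200*4^2, 69900) = 3200
  i=3: min(200*4^3, 69900) = 12800
  i=4: min(200*4^4, 69900) = 51200
  i=5: min(200*4^5, 69900) = 69900
  i=6: min(200*4^6, 69900) = 69900
  i=7: min(200*4^7, 69900) = 69900

Answer: 200 800 3200 12800 51200 69900 69900 69900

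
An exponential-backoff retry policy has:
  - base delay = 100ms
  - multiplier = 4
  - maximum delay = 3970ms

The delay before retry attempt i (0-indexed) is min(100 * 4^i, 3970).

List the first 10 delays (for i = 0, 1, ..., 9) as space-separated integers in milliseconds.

Answer: 100 400 1600 3970 3970 3970 3970 3970 3970 3970

Derivation:
Computing each delay:
  i=0: min(100*4^0, 3970) = 100
  i=1: min(100*4^1, 3970) = 400
  i=2: min(100*4^2, 3970) = 1600
  i=3: min(100*4^3, 3970) = 3970
  i=4: min(100*4^4, 3970) = 3970
  i=5: min(100*4^5, 3970) = 3970
  i=6: min(100*4^6, 3970) = 3970
  i=7: min(100*4^7, 3970) = 3970
  i=8: min(100*4^8, 3970) = 3970
  i=9: min(100*4^9, 3970) = 3970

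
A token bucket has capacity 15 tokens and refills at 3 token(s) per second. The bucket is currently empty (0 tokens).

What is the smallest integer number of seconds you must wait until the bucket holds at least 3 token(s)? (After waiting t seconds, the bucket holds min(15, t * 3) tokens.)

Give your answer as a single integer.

Answer: 1

Derivation:
Need t * 3 >= 3, so t >= 3/3.
Smallest integer t = ceil(3/3) = 1.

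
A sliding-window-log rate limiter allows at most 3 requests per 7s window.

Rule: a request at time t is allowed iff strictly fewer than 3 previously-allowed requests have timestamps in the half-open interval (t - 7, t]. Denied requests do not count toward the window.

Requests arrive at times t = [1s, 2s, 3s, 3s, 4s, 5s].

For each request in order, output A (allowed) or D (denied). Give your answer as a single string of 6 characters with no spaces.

Answer: AAADDD

Derivation:
Tracking allowed requests in the window:
  req#1 t=1s: ALLOW
  req#2 t=2s: ALLOW
  req#3 t=3s: ALLOW
  req#4 t=3s: DENY
  req#5 t=4s: DENY
  req#6 t=5s: DENY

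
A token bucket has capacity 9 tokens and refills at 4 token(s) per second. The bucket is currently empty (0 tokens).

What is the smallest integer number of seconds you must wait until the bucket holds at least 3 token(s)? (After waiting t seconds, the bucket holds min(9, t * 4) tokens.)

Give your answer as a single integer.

Need t * 4 >= 3, so t >= 3/4.
Smallest integer t = ceil(3/4) = 1.

Answer: 1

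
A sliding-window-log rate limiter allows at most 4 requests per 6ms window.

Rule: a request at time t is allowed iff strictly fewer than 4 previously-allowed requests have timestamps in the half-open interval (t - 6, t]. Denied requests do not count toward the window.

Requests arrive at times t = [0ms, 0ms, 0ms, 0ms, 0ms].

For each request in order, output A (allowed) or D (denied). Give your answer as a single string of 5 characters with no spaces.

Tracking allowed requests in the window:
  req#1 t=0ms: ALLOW
  req#2 t=0ms: ALLOW
  req#3 t=0ms: ALLOW
  req#4 t=0ms: ALLOW
  req#5 t=0ms: DENY

Answer: AAAAD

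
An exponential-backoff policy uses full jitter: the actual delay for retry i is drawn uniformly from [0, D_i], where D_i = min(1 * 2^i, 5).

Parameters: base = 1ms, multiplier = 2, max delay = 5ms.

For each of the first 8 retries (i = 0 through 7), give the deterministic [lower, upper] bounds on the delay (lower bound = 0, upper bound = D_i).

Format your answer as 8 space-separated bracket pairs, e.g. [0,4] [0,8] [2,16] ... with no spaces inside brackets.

Answer: [0,1] [0,2] [0,4] [0,5] [0,5] [0,5] [0,5] [0,5]

Derivation:
Computing bounds per retry:
  i=0: D_i=min(1*2^0,5)=1, bounds=[0,1]
  i=1: D_i=min(1*2^1,5)=2, bounds=[0,2]
  i=2: D_i=min(1*2^2,5)=4, bounds=[0,4]
  i=3: D_i=min(1*2^3,5)=5, bounds=[0,5]
  i=4: D_i=min(1*2^4,5)=5, bounds=[0,5]
  i=5: D_i=min(1*2^5,5)=5, bounds=[0,5]
  i=6: D_i=min(1*2^6,5)=5, bounds=[0,5]
  i=7: D_i=min(1*2^7,5)=5, bounds=[0,5]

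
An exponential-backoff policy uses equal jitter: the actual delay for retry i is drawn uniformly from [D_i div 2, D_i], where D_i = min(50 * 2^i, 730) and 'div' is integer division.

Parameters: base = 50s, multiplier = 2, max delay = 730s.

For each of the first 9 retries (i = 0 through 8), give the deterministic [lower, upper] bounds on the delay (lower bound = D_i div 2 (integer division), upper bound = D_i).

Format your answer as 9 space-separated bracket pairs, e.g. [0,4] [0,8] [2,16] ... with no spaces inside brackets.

Computing bounds per retry:
  i=0: D_i=min(50*2^0,730)=50, bounds=[25,50]
  i=1: D_i=min(50*2^1,730)=100, bounds=[50,100]
  i=2: D_i=min(50*2^2,730)=200, bounds=[100,200]
  i=3: D_i=min(50*2^3,730)=400, bounds=[200,400]
  i=4: D_i=min(50*2^4,730)=730, bounds=[365,730]
  i=5: D_i=min(50*2^5,730)=730, bounds=[365,730]
  i=6: D_i=min(50*2^6,730)=730, bounds=[365,730]
  i=7: D_i=min(50*2^7,730)=730, bounds=[365,730]
  i=8: D_i=min(50*2^8,730)=730, bounds=[365,730]

Answer: [25,50] [50,100] [100,200] [200,400] [365,730] [365,730] [365,730] [365,730] [365,730]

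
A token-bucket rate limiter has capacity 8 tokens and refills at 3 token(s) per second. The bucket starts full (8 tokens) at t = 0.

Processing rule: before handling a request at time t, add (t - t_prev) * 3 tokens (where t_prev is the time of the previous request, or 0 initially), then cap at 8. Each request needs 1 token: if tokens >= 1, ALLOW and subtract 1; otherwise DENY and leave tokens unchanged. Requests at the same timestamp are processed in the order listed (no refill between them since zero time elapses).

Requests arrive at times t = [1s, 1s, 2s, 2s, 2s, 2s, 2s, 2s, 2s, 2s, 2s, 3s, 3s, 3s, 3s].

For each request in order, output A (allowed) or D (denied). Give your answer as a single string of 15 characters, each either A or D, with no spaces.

Simulating step by step:
  req#1 t=1s: ALLOW
  req#2 t=1s: ALLOW
  req#3 t=2s: ALLOW
  req#4 t=2s: ALLOW
  req#5 t=2s: ALLOW
  req#6 t=2s: ALLOW
  req#7 t=2s: ALLOW
  req#8 t=2s: ALLOW
  req#9 t=2s: ALLOW
  req#10 t=2s: ALLOW
  req#11 t=2s: DENY
  req#12 t=3s: ALLOW
  req#13 t=3s: ALLOW
  req#14 t=3s: ALLOW
  req#15 t=3s: DENY

Answer: AAAAAAAAAADAAAD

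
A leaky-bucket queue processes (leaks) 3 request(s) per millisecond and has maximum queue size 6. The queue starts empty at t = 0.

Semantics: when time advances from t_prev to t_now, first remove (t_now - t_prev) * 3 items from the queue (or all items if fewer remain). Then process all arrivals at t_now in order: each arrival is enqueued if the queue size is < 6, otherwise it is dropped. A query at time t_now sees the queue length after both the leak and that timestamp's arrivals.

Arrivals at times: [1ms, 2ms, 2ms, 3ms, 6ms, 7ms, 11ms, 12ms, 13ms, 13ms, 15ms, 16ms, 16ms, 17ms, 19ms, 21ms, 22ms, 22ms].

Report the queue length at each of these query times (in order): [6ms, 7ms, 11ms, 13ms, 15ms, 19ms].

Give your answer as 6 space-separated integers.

Queue lengths at query times:
  query t=6ms: backlog = 1
  query t=7ms: backlog = 1
  query t=11ms: backlog = 1
  query t=13ms: backlog = 2
  query t=15ms: backlog = 1
  query t=19ms: backlog = 1

Answer: 1 1 1 2 1 1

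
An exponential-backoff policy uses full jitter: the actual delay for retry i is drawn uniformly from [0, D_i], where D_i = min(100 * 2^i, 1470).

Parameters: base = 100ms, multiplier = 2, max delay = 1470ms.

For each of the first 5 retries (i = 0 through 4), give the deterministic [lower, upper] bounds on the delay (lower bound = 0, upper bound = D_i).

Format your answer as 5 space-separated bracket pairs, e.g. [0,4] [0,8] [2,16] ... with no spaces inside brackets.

Computing bounds per retry:
  i=0: D_i=min(100*2^0,1470)=100, bounds=[0,100]
  i=1: D_i=min(100*2^1,1470)=200, bounds=[0,200]
  i=2: D_i=min(100*2^2,1470)=400, bounds=[0,400]
  i=3: D_i=min(100*2^3,1470)=800, bounds=[0,800]
  i=4: D_i=min(100*2^4,1470)=1470, bounds=[0,1470]

Answer: [0,100] [0,200] [0,400] [0,800] [0,1470]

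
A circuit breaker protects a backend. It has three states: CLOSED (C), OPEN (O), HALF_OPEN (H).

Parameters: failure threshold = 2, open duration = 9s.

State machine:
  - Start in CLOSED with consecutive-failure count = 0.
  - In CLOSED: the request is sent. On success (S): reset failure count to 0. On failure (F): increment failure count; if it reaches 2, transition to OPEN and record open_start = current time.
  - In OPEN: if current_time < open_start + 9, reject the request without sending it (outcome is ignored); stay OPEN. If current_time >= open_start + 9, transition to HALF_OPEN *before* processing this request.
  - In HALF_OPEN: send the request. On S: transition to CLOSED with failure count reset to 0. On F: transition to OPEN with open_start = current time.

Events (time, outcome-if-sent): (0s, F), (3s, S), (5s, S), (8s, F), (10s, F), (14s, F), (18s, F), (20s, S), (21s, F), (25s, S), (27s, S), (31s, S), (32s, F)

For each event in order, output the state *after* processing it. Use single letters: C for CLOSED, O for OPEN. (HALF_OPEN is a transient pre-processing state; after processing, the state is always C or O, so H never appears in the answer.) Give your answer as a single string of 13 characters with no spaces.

State after each event:
  event#1 t=0s outcome=F: state=CLOSED
  event#2 t=3s outcome=S: state=CLOSED
  event#3 t=5s outcome=S: state=CLOSED
  event#4 t=8s outcome=F: state=CLOSED
  event#5 t=10s outcome=F: state=OPEN
  event#6 t=14s outcome=F: state=OPEN
  event#7 t=18s outcome=F: state=OPEN
  event#8 t=20s outcome=S: state=CLOSED
  event#9 t=21s outcome=F: state=CLOSED
  event#10 t=25s outcome=S: state=CLOSED
  event#11 t=27s outcome=S: state=CLOSED
  event#12 t=31s outcome=S: state=CLOSED
  event#13 t=32s outcome=F: state=CLOSED

Answer: CCCCOOOCCCCCC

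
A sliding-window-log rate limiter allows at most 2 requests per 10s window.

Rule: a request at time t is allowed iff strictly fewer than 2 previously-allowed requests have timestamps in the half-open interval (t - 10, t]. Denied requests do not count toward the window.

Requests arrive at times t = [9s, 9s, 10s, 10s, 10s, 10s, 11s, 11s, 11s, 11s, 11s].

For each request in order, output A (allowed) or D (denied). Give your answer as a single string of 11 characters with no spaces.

Tracking allowed requests in the window:
  req#1 t=9s: ALLOW
  req#2 t=9s: ALLOW
  req#3 t=10s: DENY
  req#4 t=10s: DENY
  req#5 t=10s: DENY
  req#6 t=10s: DENY
  req#7 t=11s: DENY
  req#8 t=11s: DENY
  req#9 t=11s: DENY
  req#10 t=11s: DENY
  req#11 t=11s: DENY

Answer: AADDDDDDDDD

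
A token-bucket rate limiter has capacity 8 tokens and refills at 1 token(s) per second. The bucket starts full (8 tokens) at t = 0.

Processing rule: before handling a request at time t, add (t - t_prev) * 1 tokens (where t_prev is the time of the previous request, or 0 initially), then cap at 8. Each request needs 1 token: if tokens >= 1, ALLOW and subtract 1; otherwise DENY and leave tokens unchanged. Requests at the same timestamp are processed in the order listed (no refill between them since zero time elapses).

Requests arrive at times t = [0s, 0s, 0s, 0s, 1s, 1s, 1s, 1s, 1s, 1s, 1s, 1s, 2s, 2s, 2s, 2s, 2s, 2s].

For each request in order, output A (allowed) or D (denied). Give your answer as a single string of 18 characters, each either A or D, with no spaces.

Simulating step by step:
  req#1 t=0s: ALLOW
  req#2 t=0s: ALLOW
  req#3 t=0s: ALLOW
  req#4 t=0s: ALLOW
  req#5 t=1s: ALLOW
  req#6 t=1s: ALLOW
  req#7 t=1s: ALLOW
  req#8 t=1s: ALLOW
  req#9 t=1s: ALLOW
  req#10 t=1s: DENY
  req#11 t=1s: DENY
  req#12 t=1s: DENY
  req#13 t=2s: ALLOW
  req#14 t=2s: DENY
  req#15 t=2s: DENY
  req#16 t=2s: DENY
  req#17 t=2s: DENY
  req#18 t=2s: DENY

Answer: AAAAAAAAADDDADDDDD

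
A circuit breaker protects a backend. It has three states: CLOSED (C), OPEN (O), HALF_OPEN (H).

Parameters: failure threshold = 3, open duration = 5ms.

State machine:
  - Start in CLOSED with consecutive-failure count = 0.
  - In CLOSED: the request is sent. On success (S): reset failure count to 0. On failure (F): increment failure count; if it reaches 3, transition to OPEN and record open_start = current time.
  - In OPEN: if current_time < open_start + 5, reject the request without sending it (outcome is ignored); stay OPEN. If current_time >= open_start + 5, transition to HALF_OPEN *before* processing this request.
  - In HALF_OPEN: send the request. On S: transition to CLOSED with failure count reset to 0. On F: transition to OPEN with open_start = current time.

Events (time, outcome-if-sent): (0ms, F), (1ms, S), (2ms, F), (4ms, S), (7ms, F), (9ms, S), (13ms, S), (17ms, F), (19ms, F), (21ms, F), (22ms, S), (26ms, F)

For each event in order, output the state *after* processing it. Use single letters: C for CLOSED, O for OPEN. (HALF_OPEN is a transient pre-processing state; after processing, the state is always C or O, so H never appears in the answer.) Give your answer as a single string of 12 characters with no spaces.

Answer: CCCCCCCCCOOO

Derivation:
State after each event:
  event#1 t=0ms outcome=F: state=CLOSED
  event#2 t=1ms outcome=S: state=CLOSED
  event#3 t=2ms outcome=F: state=CLOSED
  event#4 t=4ms outcome=S: state=CLOSED
  event#5 t=7ms outcome=F: state=CLOSED
  event#6 t=9ms outcome=S: state=CLOSED
  event#7 t=13ms outcome=S: state=CLOSED
  event#8 t=17ms outcome=F: state=CLOSED
  event#9 t=19ms outcome=F: state=CLOSED
  event#10 t=21ms outcome=F: state=OPEN
  event#11 t=22ms outcome=S: state=OPEN
  event#12 t=26ms outcome=F: state=OPEN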